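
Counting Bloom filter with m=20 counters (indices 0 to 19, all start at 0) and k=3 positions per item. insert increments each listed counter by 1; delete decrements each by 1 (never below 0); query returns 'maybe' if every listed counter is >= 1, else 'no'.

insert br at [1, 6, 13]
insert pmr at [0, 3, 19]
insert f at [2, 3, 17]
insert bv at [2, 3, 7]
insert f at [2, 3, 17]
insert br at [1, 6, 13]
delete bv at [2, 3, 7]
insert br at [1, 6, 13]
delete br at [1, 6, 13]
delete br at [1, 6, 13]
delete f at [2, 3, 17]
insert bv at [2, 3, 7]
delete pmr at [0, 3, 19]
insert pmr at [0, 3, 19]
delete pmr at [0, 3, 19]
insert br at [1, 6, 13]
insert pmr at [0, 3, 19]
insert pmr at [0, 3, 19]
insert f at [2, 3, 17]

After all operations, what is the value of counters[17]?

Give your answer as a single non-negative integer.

Answer: 2

Derivation:
Step 1: insert br at [1, 6, 13] -> counters=[0,1,0,0,0,0,1,0,0,0,0,0,0,1,0,0,0,0,0,0]
Step 2: insert pmr at [0, 3, 19] -> counters=[1,1,0,1,0,0,1,0,0,0,0,0,0,1,0,0,0,0,0,1]
Step 3: insert f at [2, 3, 17] -> counters=[1,1,1,2,0,0,1,0,0,0,0,0,0,1,0,0,0,1,0,1]
Step 4: insert bv at [2, 3, 7] -> counters=[1,1,2,3,0,0,1,1,0,0,0,0,0,1,0,0,0,1,0,1]
Step 5: insert f at [2, 3, 17] -> counters=[1,1,3,4,0,0,1,1,0,0,0,0,0,1,0,0,0,2,0,1]
Step 6: insert br at [1, 6, 13] -> counters=[1,2,3,4,0,0,2,1,0,0,0,0,0,2,0,0,0,2,0,1]
Step 7: delete bv at [2, 3, 7] -> counters=[1,2,2,3,0,0,2,0,0,0,0,0,0,2,0,0,0,2,0,1]
Step 8: insert br at [1, 6, 13] -> counters=[1,3,2,3,0,0,3,0,0,0,0,0,0,3,0,0,0,2,0,1]
Step 9: delete br at [1, 6, 13] -> counters=[1,2,2,3,0,0,2,0,0,0,0,0,0,2,0,0,0,2,0,1]
Step 10: delete br at [1, 6, 13] -> counters=[1,1,2,3,0,0,1,0,0,0,0,0,0,1,0,0,0,2,0,1]
Step 11: delete f at [2, 3, 17] -> counters=[1,1,1,2,0,0,1,0,0,0,0,0,0,1,0,0,0,1,0,1]
Step 12: insert bv at [2, 3, 7] -> counters=[1,1,2,3,0,0,1,1,0,0,0,0,0,1,0,0,0,1,0,1]
Step 13: delete pmr at [0, 3, 19] -> counters=[0,1,2,2,0,0,1,1,0,0,0,0,0,1,0,0,0,1,0,0]
Step 14: insert pmr at [0, 3, 19] -> counters=[1,1,2,3,0,0,1,1,0,0,0,0,0,1,0,0,0,1,0,1]
Step 15: delete pmr at [0, 3, 19] -> counters=[0,1,2,2,0,0,1,1,0,0,0,0,0,1,0,0,0,1,0,0]
Step 16: insert br at [1, 6, 13] -> counters=[0,2,2,2,0,0,2,1,0,0,0,0,0,2,0,0,0,1,0,0]
Step 17: insert pmr at [0, 3, 19] -> counters=[1,2,2,3,0,0,2,1,0,0,0,0,0,2,0,0,0,1,0,1]
Step 18: insert pmr at [0, 3, 19] -> counters=[2,2,2,4,0,0,2,1,0,0,0,0,0,2,0,0,0,1,0,2]
Step 19: insert f at [2, 3, 17] -> counters=[2,2,3,5,0,0,2,1,0,0,0,0,0,2,0,0,0,2,0,2]
Final counters=[2,2,3,5,0,0,2,1,0,0,0,0,0,2,0,0,0,2,0,2] -> counters[17]=2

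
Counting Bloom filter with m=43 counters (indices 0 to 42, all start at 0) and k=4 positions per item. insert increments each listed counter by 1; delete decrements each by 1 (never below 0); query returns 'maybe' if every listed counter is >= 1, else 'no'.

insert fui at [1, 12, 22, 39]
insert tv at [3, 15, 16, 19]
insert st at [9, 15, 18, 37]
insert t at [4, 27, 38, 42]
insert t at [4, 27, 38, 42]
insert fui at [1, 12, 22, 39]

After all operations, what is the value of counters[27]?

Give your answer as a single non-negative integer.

Answer: 2

Derivation:
Step 1: insert fui at [1, 12, 22, 39] -> counters=[0,1,0,0,0,0,0,0,0,0,0,0,1,0,0,0,0,0,0,0,0,0,1,0,0,0,0,0,0,0,0,0,0,0,0,0,0,0,0,1,0,0,0]
Step 2: insert tv at [3, 15, 16, 19] -> counters=[0,1,0,1,0,0,0,0,0,0,0,0,1,0,0,1,1,0,0,1,0,0,1,0,0,0,0,0,0,0,0,0,0,0,0,0,0,0,0,1,0,0,0]
Step 3: insert st at [9, 15, 18, 37] -> counters=[0,1,0,1,0,0,0,0,0,1,0,0,1,0,0,2,1,0,1,1,0,0,1,0,0,0,0,0,0,0,0,0,0,0,0,0,0,1,0,1,0,0,0]
Step 4: insert t at [4, 27, 38, 42] -> counters=[0,1,0,1,1,0,0,0,0,1,0,0,1,0,0,2,1,0,1,1,0,0,1,0,0,0,0,1,0,0,0,0,0,0,0,0,0,1,1,1,0,0,1]
Step 5: insert t at [4, 27, 38, 42] -> counters=[0,1,0,1,2,0,0,0,0,1,0,0,1,0,0,2,1,0,1,1,0,0,1,0,0,0,0,2,0,0,0,0,0,0,0,0,0,1,2,1,0,0,2]
Step 6: insert fui at [1, 12, 22, 39] -> counters=[0,2,0,1,2,0,0,0,0,1,0,0,2,0,0,2,1,0,1,1,0,0,2,0,0,0,0,2,0,0,0,0,0,0,0,0,0,1,2,2,0,0,2]
Final counters=[0,2,0,1,2,0,0,0,0,1,0,0,2,0,0,2,1,0,1,1,0,0,2,0,0,0,0,2,0,0,0,0,0,0,0,0,0,1,2,2,0,0,2] -> counters[27]=2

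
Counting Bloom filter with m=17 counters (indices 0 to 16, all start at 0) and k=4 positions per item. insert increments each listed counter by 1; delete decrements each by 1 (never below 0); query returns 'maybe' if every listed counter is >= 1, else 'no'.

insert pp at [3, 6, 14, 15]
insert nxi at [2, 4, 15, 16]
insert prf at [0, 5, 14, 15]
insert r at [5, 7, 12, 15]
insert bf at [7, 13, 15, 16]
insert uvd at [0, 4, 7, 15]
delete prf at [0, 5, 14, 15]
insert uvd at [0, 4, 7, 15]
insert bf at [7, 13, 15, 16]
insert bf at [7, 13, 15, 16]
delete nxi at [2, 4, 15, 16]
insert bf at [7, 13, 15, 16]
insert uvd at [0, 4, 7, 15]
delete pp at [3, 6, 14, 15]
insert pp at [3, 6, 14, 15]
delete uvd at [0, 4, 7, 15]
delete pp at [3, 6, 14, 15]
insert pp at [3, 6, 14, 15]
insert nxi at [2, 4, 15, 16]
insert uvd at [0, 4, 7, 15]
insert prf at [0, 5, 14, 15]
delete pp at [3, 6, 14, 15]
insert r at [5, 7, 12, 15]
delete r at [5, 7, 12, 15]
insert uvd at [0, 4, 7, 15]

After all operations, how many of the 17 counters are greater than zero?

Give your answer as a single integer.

Step 1: insert pp at [3, 6, 14, 15] -> counters=[0,0,0,1,0,0,1,0,0,0,0,0,0,0,1,1,0]
Step 2: insert nxi at [2, 4, 15, 16] -> counters=[0,0,1,1,1,0,1,0,0,0,0,0,0,0,1,2,1]
Step 3: insert prf at [0, 5, 14, 15] -> counters=[1,0,1,1,1,1,1,0,0,0,0,0,0,0,2,3,1]
Step 4: insert r at [5, 7, 12, 15] -> counters=[1,0,1,1,1,2,1,1,0,0,0,0,1,0,2,4,1]
Step 5: insert bf at [7, 13, 15, 16] -> counters=[1,0,1,1,1,2,1,2,0,0,0,0,1,1,2,5,2]
Step 6: insert uvd at [0, 4, 7, 15] -> counters=[2,0,1,1,2,2,1,3,0,0,0,0,1,1,2,6,2]
Step 7: delete prf at [0, 5, 14, 15] -> counters=[1,0,1,1,2,1,1,3,0,0,0,0,1,1,1,5,2]
Step 8: insert uvd at [0, 4, 7, 15] -> counters=[2,0,1,1,3,1,1,4,0,0,0,0,1,1,1,6,2]
Step 9: insert bf at [7, 13, 15, 16] -> counters=[2,0,1,1,3,1,1,5,0,0,0,0,1,2,1,7,3]
Step 10: insert bf at [7, 13, 15, 16] -> counters=[2,0,1,1,3,1,1,6,0,0,0,0,1,3,1,8,4]
Step 11: delete nxi at [2, 4, 15, 16] -> counters=[2,0,0,1,2,1,1,6,0,0,0,0,1,3,1,7,3]
Step 12: insert bf at [7, 13, 15, 16] -> counters=[2,0,0,1,2,1,1,7,0,0,0,0,1,4,1,8,4]
Step 13: insert uvd at [0, 4, 7, 15] -> counters=[3,0,0,1,3,1,1,8,0,0,0,0,1,4,1,9,4]
Step 14: delete pp at [3, 6, 14, 15] -> counters=[3,0,0,0,3,1,0,8,0,0,0,0,1,4,0,8,4]
Step 15: insert pp at [3, 6, 14, 15] -> counters=[3,0,0,1,3,1,1,8,0,0,0,0,1,4,1,9,4]
Step 16: delete uvd at [0, 4, 7, 15] -> counters=[2,0,0,1,2,1,1,7,0,0,0,0,1,4,1,8,4]
Step 17: delete pp at [3, 6, 14, 15] -> counters=[2,0,0,0,2,1,0,7,0,0,0,0,1,4,0,7,4]
Step 18: insert pp at [3, 6, 14, 15] -> counters=[2,0,0,1,2,1,1,7,0,0,0,0,1,4,1,8,4]
Step 19: insert nxi at [2, 4, 15, 16] -> counters=[2,0,1,1,3,1,1,7,0,0,0,0,1,4,1,9,5]
Step 20: insert uvd at [0, 4, 7, 15] -> counters=[3,0,1,1,4,1,1,8,0,0,0,0,1,4,1,10,5]
Step 21: insert prf at [0, 5, 14, 15] -> counters=[4,0,1,1,4,2,1,8,0,0,0,0,1,4,2,11,5]
Step 22: delete pp at [3, 6, 14, 15] -> counters=[4,0,1,0,4,2,0,8,0,0,0,0,1,4,1,10,5]
Step 23: insert r at [5, 7, 12, 15] -> counters=[4,0,1,0,4,3,0,9,0,0,0,0,2,4,1,11,5]
Step 24: delete r at [5, 7, 12, 15] -> counters=[4,0,1,0,4,2,0,8,0,0,0,0,1,4,1,10,5]
Step 25: insert uvd at [0, 4, 7, 15] -> counters=[5,0,1,0,5,2,0,9,0,0,0,0,1,4,1,11,5]
Final counters=[5,0,1,0,5,2,0,9,0,0,0,0,1,4,1,11,5] -> 10 nonzero

Answer: 10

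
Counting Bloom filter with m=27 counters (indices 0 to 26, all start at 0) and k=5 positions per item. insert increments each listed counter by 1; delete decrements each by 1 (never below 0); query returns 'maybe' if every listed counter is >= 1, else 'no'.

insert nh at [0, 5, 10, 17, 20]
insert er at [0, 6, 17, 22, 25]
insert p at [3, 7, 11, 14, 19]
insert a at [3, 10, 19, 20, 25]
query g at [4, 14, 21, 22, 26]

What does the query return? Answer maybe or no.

Step 1: insert nh at [0, 5, 10, 17, 20] -> counters=[1,0,0,0,0,1,0,0,0,0,1,0,0,0,0,0,0,1,0,0,1,0,0,0,0,0,0]
Step 2: insert er at [0, 6, 17, 22, 25] -> counters=[2,0,0,0,0,1,1,0,0,0,1,0,0,0,0,0,0,2,0,0,1,0,1,0,0,1,0]
Step 3: insert p at [3, 7, 11, 14, 19] -> counters=[2,0,0,1,0,1,1,1,0,0,1,1,0,0,1,0,0,2,0,1,1,0,1,0,0,1,0]
Step 4: insert a at [3, 10, 19, 20, 25] -> counters=[2,0,0,2,0,1,1,1,0,0,2,1,0,0,1,0,0,2,0,2,2,0,1,0,0,2,0]
Query g: check counters[4]=0 counters[14]=1 counters[21]=0 counters[22]=1 counters[26]=0 -> no

Answer: no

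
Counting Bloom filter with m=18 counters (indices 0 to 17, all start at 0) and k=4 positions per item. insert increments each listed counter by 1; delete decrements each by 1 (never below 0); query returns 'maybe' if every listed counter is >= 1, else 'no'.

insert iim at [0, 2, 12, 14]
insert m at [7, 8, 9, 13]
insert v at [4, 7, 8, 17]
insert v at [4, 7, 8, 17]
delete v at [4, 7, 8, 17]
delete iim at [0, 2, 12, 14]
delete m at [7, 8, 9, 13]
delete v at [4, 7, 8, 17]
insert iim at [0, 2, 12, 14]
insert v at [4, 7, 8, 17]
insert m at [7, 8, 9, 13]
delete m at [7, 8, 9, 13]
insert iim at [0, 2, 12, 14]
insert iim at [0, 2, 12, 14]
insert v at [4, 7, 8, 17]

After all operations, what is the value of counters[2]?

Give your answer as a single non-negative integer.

Answer: 3

Derivation:
Step 1: insert iim at [0, 2, 12, 14] -> counters=[1,0,1,0,0,0,0,0,0,0,0,0,1,0,1,0,0,0]
Step 2: insert m at [7, 8, 9, 13] -> counters=[1,0,1,0,0,0,0,1,1,1,0,0,1,1,1,0,0,0]
Step 3: insert v at [4, 7, 8, 17] -> counters=[1,0,1,0,1,0,0,2,2,1,0,0,1,1,1,0,0,1]
Step 4: insert v at [4, 7, 8, 17] -> counters=[1,0,1,0,2,0,0,3,3,1,0,0,1,1,1,0,0,2]
Step 5: delete v at [4, 7, 8, 17] -> counters=[1,0,1,0,1,0,0,2,2,1,0,0,1,1,1,0,0,1]
Step 6: delete iim at [0, 2, 12, 14] -> counters=[0,0,0,0,1,0,0,2,2,1,0,0,0,1,0,0,0,1]
Step 7: delete m at [7, 8, 9, 13] -> counters=[0,0,0,0,1,0,0,1,1,0,0,0,0,0,0,0,0,1]
Step 8: delete v at [4, 7, 8, 17] -> counters=[0,0,0,0,0,0,0,0,0,0,0,0,0,0,0,0,0,0]
Step 9: insert iim at [0, 2, 12, 14] -> counters=[1,0,1,0,0,0,0,0,0,0,0,0,1,0,1,0,0,0]
Step 10: insert v at [4, 7, 8, 17] -> counters=[1,0,1,0,1,0,0,1,1,0,0,0,1,0,1,0,0,1]
Step 11: insert m at [7, 8, 9, 13] -> counters=[1,0,1,0,1,0,0,2,2,1,0,0,1,1,1,0,0,1]
Step 12: delete m at [7, 8, 9, 13] -> counters=[1,0,1,0,1,0,0,1,1,0,0,0,1,0,1,0,0,1]
Step 13: insert iim at [0, 2, 12, 14] -> counters=[2,0,2,0,1,0,0,1,1,0,0,0,2,0,2,0,0,1]
Step 14: insert iim at [0, 2, 12, 14] -> counters=[3,0,3,0,1,0,0,1,1,0,0,0,3,0,3,0,0,1]
Step 15: insert v at [4, 7, 8, 17] -> counters=[3,0,3,0,2,0,0,2,2,0,0,0,3,0,3,0,0,2]
Final counters=[3,0,3,0,2,0,0,2,2,0,0,0,3,0,3,0,0,2] -> counters[2]=3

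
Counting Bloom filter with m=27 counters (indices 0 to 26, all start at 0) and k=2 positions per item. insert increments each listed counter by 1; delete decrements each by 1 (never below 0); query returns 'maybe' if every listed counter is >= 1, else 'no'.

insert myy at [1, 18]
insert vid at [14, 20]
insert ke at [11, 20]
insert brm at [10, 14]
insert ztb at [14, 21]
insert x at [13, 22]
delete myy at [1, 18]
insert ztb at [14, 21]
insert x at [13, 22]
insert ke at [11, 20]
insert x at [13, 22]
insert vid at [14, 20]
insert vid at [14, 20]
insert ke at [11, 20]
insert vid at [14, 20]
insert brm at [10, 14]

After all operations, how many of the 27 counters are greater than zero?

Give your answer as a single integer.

Answer: 7

Derivation:
Step 1: insert myy at [1, 18] -> counters=[0,1,0,0,0,0,0,0,0,0,0,0,0,0,0,0,0,0,1,0,0,0,0,0,0,0,0]
Step 2: insert vid at [14, 20] -> counters=[0,1,0,0,0,0,0,0,0,0,0,0,0,0,1,0,0,0,1,0,1,0,0,0,0,0,0]
Step 3: insert ke at [11, 20] -> counters=[0,1,0,0,0,0,0,0,0,0,0,1,0,0,1,0,0,0,1,0,2,0,0,0,0,0,0]
Step 4: insert brm at [10, 14] -> counters=[0,1,0,0,0,0,0,0,0,0,1,1,0,0,2,0,0,0,1,0,2,0,0,0,0,0,0]
Step 5: insert ztb at [14, 21] -> counters=[0,1,0,0,0,0,0,0,0,0,1,1,0,0,3,0,0,0,1,0,2,1,0,0,0,0,0]
Step 6: insert x at [13, 22] -> counters=[0,1,0,0,0,0,0,0,0,0,1,1,0,1,3,0,0,0,1,0,2,1,1,0,0,0,0]
Step 7: delete myy at [1, 18] -> counters=[0,0,0,0,0,0,0,0,0,0,1,1,0,1,3,0,0,0,0,0,2,1,1,0,0,0,0]
Step 8: insert ztb at [14, 21] -> counters=[0,0,0,0,0,0,0,0,0,0,1,1,0,1,4,0,0,0,0,0,2,2,1,0,0,0,0]
Step 9: insert x at [13, 22] -> counters=[0,0,0,0,0,0,0,0,0,0,1,1,0,2,4,0,0,0,0,0,2,2,2,0,0,0,0]
Step 10: insert ke at [11, 20] -> counters=[0,0,0,0,0,0,0,0,0,0,1,2,0,2,4,0,0,0,0,0,3,2,2,0,0,0,0]
Step 11: insert x at [13, 22] -> counters=[0,0,0,0,0,0,0,0,0,0,1,2,0,3,4,0,0,0,0,0,3,2,3,0,0,0,0]
Step 12: insert vid at [14, 20] -> counters=[0,0,0,0,0,0,0,0,0,0,1,2,0,3,5,0,0,0,0,0,4,2,3,0,0,0,0]
Step 13: insert vid at [14, 20] -> counters=[0,0,0,0,0,0,0,0,0,0,1,2,0,3,6,0,0,0,0,0,5,2,3,0,0,0,0]
Step 14: insert ke at [11, 20] -> counters=[0,0,0,0,0,0,0,0,0,0,1,3,0,3,6,0,0,0,0,0,6,2,3,0,0,0,0]
Step 15: insert vid at [14, 20] -> counters=[0,0,0,0,0,0,0,0,0,0,1,3,0,3,7,0,0,0,0,0,7,2,3,0,0,0,0]
Step 16: insert brm at [10, 14] -> counters=[0,0,0,0,0,0,0,0,0,0,2,3,0,3,8,0,0,0,0,0,7,2,3,0,0,0,0]
Final counters=[0,0,0,0,0,0,0,0,0,0,2,3,0,3,8,0,0,0,0,0,7,2,3,0,0,0,0] -> 7 nonzero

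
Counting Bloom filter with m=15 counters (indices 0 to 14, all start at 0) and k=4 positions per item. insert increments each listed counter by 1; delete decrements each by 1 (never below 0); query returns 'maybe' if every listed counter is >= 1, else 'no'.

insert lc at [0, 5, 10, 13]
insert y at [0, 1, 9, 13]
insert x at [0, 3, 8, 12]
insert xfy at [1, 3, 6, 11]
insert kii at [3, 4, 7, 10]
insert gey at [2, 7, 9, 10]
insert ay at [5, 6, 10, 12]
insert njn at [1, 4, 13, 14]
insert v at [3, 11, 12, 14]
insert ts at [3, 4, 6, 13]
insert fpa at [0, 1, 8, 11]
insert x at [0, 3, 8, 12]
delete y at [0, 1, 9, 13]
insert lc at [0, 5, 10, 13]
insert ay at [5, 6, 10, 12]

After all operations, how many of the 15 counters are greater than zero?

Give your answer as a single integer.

Step 1: insert lc at [0, 5, 10, 13] -> counters=[1,0,0,0,0,1,0,0,0,0,1,0,0,1,0]
Step 2: insert y at [0, 1, 9, 13] -> counters=[2,1,0,0,0,1,0,0,0,1,1,0,0,2,0]
Step 3: insert x at [0, 3, 8, 12] -> counters=[3,1,0,1,0,1,0,0,1,1,1,0,1,2,0]
Step 4: insert xfy at [1, 3, 6, 11] -> counters=[3,2,0,2,0,1,1,0,1,1,1,1,1,2,0]
Step 5: insert kii at [3, 4, 7, 10] -> counters=[3,2,0,3,1,1,1,1,1,1,2,1,1,2,0]
Step 6: insert gey at [2, 7, 9, 10] -> counters=[3,2,1,3,1,1,1,2,1,2,3,1,1,2,0]
Step 7: insert ay at [5, 6, 10, 12] -> counters=[3,2,1,3,1,2,2,2,1,2,4,1,2,2,0]
Step 8: insert njn at [1, 4, 13, 14] -> counters=[3,3,1,3,2,2,2,2,1,2,4,1,2,3,1]
Step 9: insert v at [3, 11, 12, 14] -> counters=[3,3,1,4,2,2,2,2,1,2,4,2,3,3,2]
Step 10: insert ts at [3, 4, 6, 13] -> counters=[3,3,1,5,3,2,3,2,1,2,4,2,3,4,2]
Step 11: insert fpa at [0, 1, 8, 11] -> counters=[4,4,1,5,3,2,3,2,2,2,4,3,3,4,2]
Step 12: insert x at [0, 3, 8, 12] -> counters=[5,4,1,6,3,2,3,2,3,2,4,3,4,4,2]
Step 13: delete y at [0, 1, 9, 13] -> counters=[4,3,1,6,3,2,3,2,3,1,4,3,4,3,2]
Step 14: insert lc at [0, 5, 10, 13] -> counters=[5,3,1,6,3,3,3,2,3,1,5,3,4,4,2]
Step 15: insert ay at [5, 6, 10, 12] -> counters=[5,3,1,6,3,4,4,2,3,1,6,3,5,4,2]
Final counters=[5,3,1,6,3,4,4,2,3,1,6,3,5,4,2] -> 15 nonzero

Answer: 15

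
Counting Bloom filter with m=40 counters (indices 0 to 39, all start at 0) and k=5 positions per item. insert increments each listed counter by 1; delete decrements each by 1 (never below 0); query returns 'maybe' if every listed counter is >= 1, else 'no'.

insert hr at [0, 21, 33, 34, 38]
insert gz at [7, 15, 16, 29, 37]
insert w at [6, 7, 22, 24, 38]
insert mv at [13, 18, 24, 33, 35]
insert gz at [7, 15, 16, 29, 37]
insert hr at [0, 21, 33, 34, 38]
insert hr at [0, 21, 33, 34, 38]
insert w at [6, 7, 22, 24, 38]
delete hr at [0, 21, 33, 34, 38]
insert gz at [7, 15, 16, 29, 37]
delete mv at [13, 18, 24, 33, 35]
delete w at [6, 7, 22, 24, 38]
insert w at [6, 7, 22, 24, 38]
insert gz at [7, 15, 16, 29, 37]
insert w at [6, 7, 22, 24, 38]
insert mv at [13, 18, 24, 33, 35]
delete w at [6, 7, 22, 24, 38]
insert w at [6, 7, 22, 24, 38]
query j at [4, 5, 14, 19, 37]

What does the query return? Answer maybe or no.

Step 1: insert hr at [0, 21, 33, 34, 38] -> counters=[1,0,0,0,0,0,0,0,0,0,0,0,0,0,0,0,0,0,0,0,0,1,0,0,0,0,0,0,0,0,0,0,0,1,1,0,0,0,1,0]
Step 2: insert gz at [7, 15, 16, 29, 37] -> counters=[1,0,0,0,0,0,0,1,0,0,0,0,0,0,0,1,1,0,0,0,0,1,0,0,0,0,0,0,0,1,0,0,0,1,1,0,0,1,1,0]
Step 3: insert w at [6, 7, 22, 24, 38] -> counters=[1,0,0,0,0,0,1,2,0,0,0,0,0,0,0,1,1,0,0,0,0,1,1,0,1,0,0,0,0,1,0,0,0,1,1,0,0,1,2,0]
Step 4: insert mv at [13, 18, 24, 33, 35] -> counters=[1,0,0,0,0,0,1,2,0,0,0,0,0,1,0,1,1,0,1,0,0,1,1,0,2,0,0,0,0,1,0,0,0,2,1,1,0,1,2,0]
Step 5: insert gz at [7, 15, 16, 29, 37] -> counters=[1,0,0,0,0,0,1,3,0,0,0,0,0,1,0,2,2,0,1,0,0,1,1,0,2,0,0,0,0,2,0,0,0,2,1,1,0,2,2,0]
Step 6: insert hr at [0, 21, 33, 34, 38] -> counters=[2,0,0,0,0,0,1,3,0,0,0,0,0,1,0,2,2,0,1,0,0,2,1,0,2,0,0,0,0,2,0,0,0,3,2,1,0,2,3,0]
Step 7: insert hr at [0, 21, 33, 34, 38] -> counters=[3,0,0,0,0,0,1,3,0,0,0,0,0,1,0,2,2,0,1,0,0,3,1,0,2,0,0,0,0,2,0,0,0,4,3,1,0,2,4,0]
Step 8: insert w at [6, 7, 22, 24, 38] -> counters=[3,0,0,0,0,0,2,4,0,0,0,0,0,1,0,2,2,0,1,0,0,3,2,0,3,0,0,0,0,2,0,0,0,4,3,1,0,2,5,0]
Step 9: delete hr at [0, 21, 33, 34, 38] -> counters=[2,0,0,0,0,0,2,4,0,0,0,0,0,1,0,2,2,0,1,0,0,2,2,0,3,0,0,0,0,2,0,0,0,3,2,1,0,2,4,0]
Step 10: insert gz at [7, 15, 16, 29, 37] -> counters=[2,0,0,0,0,0,2,5,0,0,0,0,0,1,0,3,3,0,1,0,0,2,2,0,3,0,0,0,0,3,0,0,0,3,2,1,0,3,4,0]
Step 11: delete mv at [13, 18, 24, 33, 35] -> counters=[2,0,0,0,0,0,2,5,0,0,0,0,0,0,0,3,3,0,0,0,0,2,2,0,2,0,0,0,0,3,0,0,0,2,2,0,0,3,4,0]
Step 12: delete w at [6, 7, 22, 24, 38] -> counters=[2,0,0,0,0,0,1,4,0,0,0,0,0,0,0,3,3,0,0,0,0,2,1,0,1,0,0,0,0,3,0,0,0,2,2,0,0,3,3,0]
Step 13: insert w at [6, 7, 22, 24, 38] -> counters=[2,0,0,0,0,0,2,5,0,0,0,0,0,0,0,3,3,0,0,0,0,2,2,0,2,0,0,0,0,3,0,0,0,2,2,0,0,3,4,0]
Step 14: insert gz at [7, 15, 16, 29, 37] -> counters=[2,0,0,0,0,0,2,6,0,0,0,0,0,0,0,4,4,0,0,0,0,2,2,0,2,0,0,0,0,4,0,0,0,2,2,0,0,4,4,0]
Step 15: insert w at [6, 7, 22, 24, 38] -> counters=[2,0,0,0,0,0,3,7,0,0,0,0,0,0,0,4,4,0,0,0,0,2,3,0,3,0,0,0,0,4,0,0,0,2,2,0,0,4,5,0]
Step 16: insert mv at [13, 18, 24, 33, 35] -> counters=[2,0,0,0,0,0,3,7,0,0,0,0,0,1,0,4,4,0,1,0,0,2,3,0,4,0,0,0,0,4,0,0,0,3,2,1,0,4,5,0]
Step 17: delete w at [6, 7, 22, 24, 38] -> counters=[2,0,0,0,0,0,2,6,0,0,0,0,0,1,0,4,4,0,1,0,0,2,2,0,3,0,0,0,0,4,0,0,0,3,2,1,0,4,4,0]
Step 18: insert w at [6, 7, 22, 24, 38] -> counters=[2,0,0,0,0,0,3,7,0,0,0,0,0,1,0,4,4,0,1,0,0,2,3,0,4,0,0,0,0,4,0,0,0,3,2,1,0,4,5,0]
Query j: check counters[4]=0 counters[5]=0 counters[14]=0 counters[19]=0 counters[37]=4 -> no

Answer: no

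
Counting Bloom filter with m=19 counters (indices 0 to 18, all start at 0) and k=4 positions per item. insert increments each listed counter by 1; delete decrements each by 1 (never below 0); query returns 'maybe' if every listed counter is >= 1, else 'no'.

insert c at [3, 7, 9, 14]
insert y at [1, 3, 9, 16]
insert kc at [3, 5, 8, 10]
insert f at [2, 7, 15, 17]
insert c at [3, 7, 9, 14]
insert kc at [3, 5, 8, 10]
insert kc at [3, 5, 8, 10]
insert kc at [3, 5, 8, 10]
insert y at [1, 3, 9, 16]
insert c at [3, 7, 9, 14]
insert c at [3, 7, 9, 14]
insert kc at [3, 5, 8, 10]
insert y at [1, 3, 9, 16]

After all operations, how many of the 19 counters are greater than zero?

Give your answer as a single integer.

Step 1: insert c at [3, 7, 9, 14] -> counters=[0,0,0,1,0,0,0,1,0,1,0,0,0,0,1,0,0,0,0]
Step 2: insert y at [1, 3, 9, 16] -> counters=[0,1,0,2,0,0,0,1,0,2,0,0,0,0,1,0,1,0,0]
Step 3: insert kc at [3, 5, 8, 10] -> counters=[0,1,0,3,0,1,0,1,1,2,1,0,0,0,1,0,1,0,0]
Step 4: insert f at [2, 7, 15, 17] -> counters=[0,1,1,3,0,1,0,2,1,2,1,0,0,0,1,1,1,1,0]
Step 5: insert c at [3, 7, 9, 14] -> counters=[0,1,1,4,0,1,0,3,1,3,1,0,0,0,2,1,1,1,0]
Step 6: insert kc at [3, 5, 8, 10] -> counters=[0,1,1,5,0,2,0,3,2,3,2,0,0,0,2,1,1,1,0]
Step 7: insert kc at [3, 5, 8, 10] -> counters=[0,1,1,6,0,3,0,3,3,3,3,0,0,0,2,1,1,1,0]
Step 8: insert kc at [3, 5, 8, 10] -> counters=[0,1,1,7,0,4,0,3,4,3,4,0,0,0,2,1,1,1,0]
Step 9: insert y at [1, 3, 9, 16] -> counters=[0,2,1,8,0,4,0,3,4,4,4,0,0,0,2,1,2,1,0]
Step 10: insert c at [3, 7, 9, 14] -> counters=[0,2,1,9,0,4,0,4,4,5,4,0,0,0,3,1,2,1,0]
Step 11: insert c at [3, 7, 9, 14] -> counters=[0,2,1,10,0,4,0,5,4,6,4,0,0,0,4,1,2,1,0]
Step 12: insert kc at [3, 5, 8, 10] -> counters=[0,2,1,11,0,5,0,5,5,6,5,0,0,0,4,1,2,1,0]
Step 13: insert y at [1, 3, 9, 16] -> counters=[0,3,1,12,0,5,0,5,5,7,5,0,0,0,4,1,3,1,0]
Final counters=[0,3,1,12,0,5,0,5,5,7,5,0,0,0,4,1,3,1,0] -> 12 nonzero

Answer: 12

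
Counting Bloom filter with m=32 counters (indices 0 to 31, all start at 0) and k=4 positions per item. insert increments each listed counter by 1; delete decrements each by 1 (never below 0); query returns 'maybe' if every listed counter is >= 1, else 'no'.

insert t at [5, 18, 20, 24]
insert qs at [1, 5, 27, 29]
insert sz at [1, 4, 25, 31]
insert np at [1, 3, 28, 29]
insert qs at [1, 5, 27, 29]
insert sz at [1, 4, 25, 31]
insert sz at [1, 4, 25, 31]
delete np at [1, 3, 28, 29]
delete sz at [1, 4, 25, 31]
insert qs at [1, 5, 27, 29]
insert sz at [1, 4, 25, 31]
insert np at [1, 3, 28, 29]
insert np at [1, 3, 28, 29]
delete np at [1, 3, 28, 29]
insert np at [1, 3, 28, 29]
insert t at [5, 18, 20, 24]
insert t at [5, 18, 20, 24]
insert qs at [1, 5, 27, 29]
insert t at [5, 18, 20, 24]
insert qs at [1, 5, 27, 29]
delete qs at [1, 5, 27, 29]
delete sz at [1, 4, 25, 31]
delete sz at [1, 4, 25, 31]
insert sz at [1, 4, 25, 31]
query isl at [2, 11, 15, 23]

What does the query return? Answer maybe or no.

Answer: no

Derivation:
Step 1: insert t at [5, 18, 20, 24] -> counters=[0,0,0,0,0,1,0,0,0,0,0,0,0,0,0,0,0,0,1,0,1,0,0,0,1,0,0,0,0,0,0,0]
Step 2: insert qs at [1, 5, 27, 29] -> counters=[0,1,0,0,0,2,0,0,0,0,0,0,0,0,0,0,0,0,1,0,1,0,0,0,1,0,0,1,0,1,0,0]
Step 3: insert sz at [1, 4, 25, 31] -> counters=[0,2,0,0,1,2,0,0,0,0,0,0,0,0,0,0,0,0,1,0,1,0,0,0,1,1,0,1,0,1,0,1]
Step 4: insert np at [1, 3, 28, 29] -> counters=[0,3,0,1,1,2,0,0,0,0,0,0,0,0,0,0,0,0,1,0,1,0,0,0,1,1,0,1,1,2,0,1]
Step 5: insert qs at [1, 5, 27, 29] -> counters=[0,4,0,1,1,3,0,0,0,0,0,0,0,0,0,0,0,0,1,0,1,0,0,0,1,1,0,2,1,3,0,1]
Step 6: insert sz at [1, 4, 25, 31] -> counters=[0,5,0,1,2,3,0,0,0,0,0,0,0,0,0,0,0,0,1,0,1,0,0,0,1,2,0,2,1,3,0,2]
Step 7: insert sz at [1, 4, 25, 31] -> counters=[0,6,0,1,3,3,0,0,0,0,0,0,0,0,0,0,0,0,1,0,1,0,0,0,1,3,0,2,1,3,0,3]
Step 8: delete np at [1, 3, 28, 29] -> counters=[0,5,0,0,3,3,0,0,0,0,0,0,0,0,0,0,0,0,1,0,1,0,0,0,1,3,0,2,0,2,0,3]
Step 9: delete sz at [1, 4, 25, 31] -> counters=[0,4,0,0,2,3,0,0,0,0,0,0,0,0,0,0,0,0,1,0,1,0,0,0,1,2,0,2,0,2,0,2]
Step 10: insert qs at [1, 5, 27, 29] -> counters=[0,5,0,0,2,4,0,0,0,0,0,0,0,0,0,0,0,0,1,0,1,0,0,0,1,2,0,3,0,3,0,2]
Step 11: insert sz at [1, 4, 25, 31] -> counters=[0,6,0,0,3,4,0,0,0,0,0,0,0,0,0,0,0,0,1,0,1,0,0,0,1,3,0,3,0,3,0,3]
Step 12: insert np at [1, 3, 28, 29] -> counters=[0,7,0,1,3,4,0,0,0,0,0,0,0,0,0,0,0,0,1,0,1,0,0,0,1,3,0,3,1,4,0,3]
Step 13: insert np at [1, 3, 28, 29] -> counters=[0,8,0,2,3,4,0,0,0,0,0,0,0,0,0,0,0,0,1,0,1,0,0,0,1,3,0,3,2,5,0,3]
Step 14: delete np at [1, 3, 28, 29] -> counters=[0,7,0,1,3,4,0,0,0,0,0,0,0,0,0,0,0,0,1,0,1,0,0,0,1,3,0,3,1,4,0,3]
Step 15: insert np at [1, 3, 28, 29] -> counters=[0,8,0,2,3,4,0,0,0,0,0,0,0,0,0,0,0,0,1,0,1,0,0,0,1,3,0,3,2,5,0,3]
Step 16: insert t at [5, 18, 20, 24] -> counters=[0,8,0,2,3,5,0,0,0,0,0,0,0,0,0,0,0,0,2,0,2,0,0,0,2,3,0,3,2,5,0,3]
Step 17: insert t at [5, 18, 20, 24] -> counters=[0,8,0,2,3,6,0,0,0,0,0,0,0,0,0,0,0,0,3,0,3,0,0,0,3,3,0,3,2,5,0,3]
Step 18: insert qs at [1, 5, 27, 29] -> counters=[0,9,0,2,3,7,0,0,0,0,0,0,0,0,0,0,0,0,3,0,3,0,0,0,3,3,0,4,2,6,0,3]
Step 19: insert t at [5, 18, 20, 24] -> counters=[0,9,0,2,3,8,0,0,0,0,0,0,0,0,0,0,0,0,4,0,4,0,0,0,4,3,0,4,2,6,0,3]
Step 20: insert qs at [1, 5, 27, 29] -> counters=[0,10,0,2,3,9,0,0,0,0,0,0,0,0,0,0,0,0,4,0,4,0,0,0,4,3,0,5,2,7,0,3]
Step 21: delete qs at [1, 5, 27, 29] -> counters=[0,9,0,2,3,8,0,0,0,0,0,0,0,0,0,0,0,0,4,0,4,0,0,0,4,3,0,4,2,6,0,3]
Step 22: delete sz at [1, 4, 25, 31] -> counters=[0,8,0,2,2,8,0,0,0,0,0,0,0,0,0,0,0,0,4,0,4,0,0,0,4,2,0,4,2,6,0,2]
Step 23: delete sz at [1, 4, 25, 31] -> counters=[0,7,0,2,1,8,0,0,0,0,0,0,0,0,0,0,0,0,4,0,4,0,0,0,4,1,0,4,2,6,0,1]
Step 24: insert sz at [1, 4, 25, 31] -> counters=[0,8,0,2,2,8,0,0,0,0,0,0,0,0,0,0,0,0,4,0,4,0,0,0,4,2,0,4,2,6,0,2]
Query isl: check counters[2]=0 counters[11]=0 counters[15]=0 counters[23]=0 -> no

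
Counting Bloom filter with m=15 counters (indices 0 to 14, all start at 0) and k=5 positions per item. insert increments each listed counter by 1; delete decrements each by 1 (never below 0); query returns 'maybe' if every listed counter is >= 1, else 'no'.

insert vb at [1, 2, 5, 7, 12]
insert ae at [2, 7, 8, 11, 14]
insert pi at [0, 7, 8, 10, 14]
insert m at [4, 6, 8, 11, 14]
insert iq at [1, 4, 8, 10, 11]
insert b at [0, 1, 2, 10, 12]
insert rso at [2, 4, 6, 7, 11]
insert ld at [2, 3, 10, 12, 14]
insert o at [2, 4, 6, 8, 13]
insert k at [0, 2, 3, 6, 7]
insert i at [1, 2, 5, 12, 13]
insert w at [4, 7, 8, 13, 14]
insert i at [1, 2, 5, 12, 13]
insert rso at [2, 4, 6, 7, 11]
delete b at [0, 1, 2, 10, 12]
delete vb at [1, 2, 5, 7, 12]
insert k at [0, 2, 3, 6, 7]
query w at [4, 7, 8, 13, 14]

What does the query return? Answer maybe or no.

Step 1: insert vb at [1, 2, 5, 7, 12] -> counters=[0,1,1,0,0,1,0,1,0,0,0,0,1,0,0]
Step 2: insert ae at [2, 7, 8, 11, 14] -> counters=[0,1,2,0,0,1,0,2,1,0,0,1,1,0,1]
Step 3: insert pi at [0, 7, 8, 10, 14] -> counters=[1,1,2,0,0,1,0,3,2,0,1,1,1,0,2]
Step 4: insert m at [4, 6, 8, 11, 14] -> counters=[1,1,2,0,1,1,1,3,3,0,1,2,1,0,3]
Step 5: insert iq at [1, 4, 8, 10, 11] -> counters=[1,2,2,0,2,1,1,3,4,0,2,3,1,0,3]
Step 6: insert b at [0, 1, 2, 10, 12] -> counters=[2,3,3,0,2,1,1,3,4,0,3,3,2,0,3]
Step 7: insert rso at [2, 4, 6, 7, 11] -> counters=[2,3,4,0,3,1,2,4,4,0,3,4,2,0,3]
Step 8: insert ld at [2, 3, 10, 12, 14] -> counters=[2,3,5,1,3,1,2,4,4,0,4,4,3,0,4]
Step 9: insert o at [2, 4, 6, 8, 13] -> counters=[2,3,6,1,4,1,3,4,5,0,4,4,3,1,4]
Step 10: insert k at [0, 2, 3, 6, 7] -> counters=[3,3,7,2,4,1,4,5,5,0,4,4,3,1,4]
Step 11: insert i at [1, 2, 5, 12, 13] -> counters=[3,4,8,2,4,2,4,5,5,0,4,4,4,2,4]
Step 12: insert w at [4, 7, 8, 13, 14] -> counters=[3,4,8,2,5,2,4,6,6,0,4,4,4,3,5]
Step 13: insert i at [1, 2, 5, 12, 13] -> counters=[3,5,9,2,5,3,4,6,6,0,4,4,5,4,5]
Step 14: insert rso at [2, 4, 6, 7, 11] -> counters=[3,5,10,2,6,3,5,7,6,0,4,5,5,4,5]
Step 15: delete b at [0, 1, 2, 10, 12] -> counters=[2,4,9,2,6,3,5,7,6,0,3,5,4,4,5]
Step 16: delete vb at [1, 2, 5, 7, 12] -> counters=[2,3,8,2,6,2,5,6,6,0,3,5,3,4,5]
Step 17: insert k at [0, 2, 3, 6, 7] -> counters=[3,3,9,3,6,2,6,7,6,0,3,5,3,4,5]
Query w: check counters[4]=6 counters[7]=7 counters[8]=6 counters[13]=4 counters[14]=5 -> maybe

Answer: maybe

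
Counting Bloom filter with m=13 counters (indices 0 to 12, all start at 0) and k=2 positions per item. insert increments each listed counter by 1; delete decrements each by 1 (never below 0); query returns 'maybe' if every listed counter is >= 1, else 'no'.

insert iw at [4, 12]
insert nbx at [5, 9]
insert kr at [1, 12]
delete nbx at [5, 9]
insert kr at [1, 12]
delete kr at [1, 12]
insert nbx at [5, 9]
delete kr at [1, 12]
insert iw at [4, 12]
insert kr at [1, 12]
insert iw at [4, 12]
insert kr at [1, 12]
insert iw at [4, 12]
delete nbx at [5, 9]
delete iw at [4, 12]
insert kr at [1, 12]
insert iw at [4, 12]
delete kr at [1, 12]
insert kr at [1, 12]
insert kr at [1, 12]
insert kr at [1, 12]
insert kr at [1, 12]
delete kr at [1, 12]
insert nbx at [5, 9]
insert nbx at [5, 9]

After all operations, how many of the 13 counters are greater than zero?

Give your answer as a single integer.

Answer: 5

Derivation:
Step 1: insert iw at [4, 12] -> counters=[0,0,0,0,1,0,0,0,0,0,0,0,1]
Step 2: insert nbx at [5, 9] -> counters=[0,0,0,0,1,1,0,0,0,1,0,0,1]
Step 3: insert kr at [1, 12] -> counters=[0,1,0,0,1,1,0,0,0,1,0,0,2]
Step 4: delete nbx at [5, 9] -> counters=[0,1,0,0,1,0,0,0,0,0,0,0,2]
Step 5: insert kr at [1, 12] -> counters=[0,2,0,0,1,0,0,0,0,0,0,0,3]
Step 6: delete kr at [1, 12] -> counters=[0,1,0,0,1,0,0,0,0,0,0,0,2]
Step 7: insert nbx at [5, 9] -> counters=[0,1,0,0,1,1,0,0,0,1,0,0,2]
Step 8: delete kr at [1, 12] -> counters=[0,0,0,0,1,1,0,0,0,1,0,0,1]
Step 9: insert iw at [4, 12] -> counters=[0,0,0,0,2,1,0,0,0,1,0,0,2]
Step 10: insert kr at [1, 12] -> counters=[0,1,0,0,2,1,0,0,0,1,0,0,3]
Step 11: insert iw at [4, 12] -> counters=[0,1,0,0,3,1,0,0,0,1,0,0,4]
Step 12: insert kr at [1, 12] -> counters=[0,2,0,0,3,1,0,0,0,1,0,0,5]
Step 13: insert iw at [4, 12] -> counters=[0,2,0,0,4,1,0,0,0,1,0,0,6]
Step 14: delete nbx at [5, 9] -> counters=[0,2,0,0,4,0,0,0,0,0,0,0,6]
Step 15: delete iw at [4, 12] -> counters=[0,2,0,0,3,0,0,0,0,0,0,0,5]
Step 16: insert kr at [1, 12] -> counters=[0,3,0,0,3,0,0,0,0,0,0,0,6]
Step 17: insert iw at [4, 12] -> counters=[0,3,0,0,4,0,0,0,0,0,0,0,7]
Step 18: delete kr at [1, 12] -> counters=[0,2,0,0,4,0,0,0,0,0,0,0,6]
Step 19: insert kr at [1, 12] -> counters=[0,3,0,0,4,0,0,0,0,0,0,0,7]
Step 20: insert kr at [1, 12] -> counters=[0,4,0,0,4,0,0,0,0,0,0,0,8]
Step 21: insert kr at [1, 12] -> counters=[0,5,0,0,4,0,0,0,0,0,0,0,9]
Step 22: insert kr at [1, 12] -> counters=[0,6,0,0,4,0,0,0,0,0,0,0,10]
Step 23: delete kr at [1, 12] -> counters=[0,5,0,0,4,0,0,0,0,0,0,0,9]
Step 24: insert nbx at [5, 9] -> counters=[0,5,0,0,4,1,0,0,0,1,0,0,9]
Step 25: insert nbx at [5, 9] -> counters=[0,5,0,0,4,2,0,0,0,2,0,0,9]
Final counters=[0,5,0,0,4,2,0,0,0,2,0,0,9] -> 5 nonzero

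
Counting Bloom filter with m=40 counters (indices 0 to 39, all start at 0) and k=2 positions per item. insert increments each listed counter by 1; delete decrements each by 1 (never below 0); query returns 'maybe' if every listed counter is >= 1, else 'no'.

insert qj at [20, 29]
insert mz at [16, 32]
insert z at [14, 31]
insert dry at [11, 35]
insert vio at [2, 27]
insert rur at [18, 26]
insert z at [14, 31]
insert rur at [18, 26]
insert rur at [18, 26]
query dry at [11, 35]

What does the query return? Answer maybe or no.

Step 1: insert qj at [20, 29] -> counters=[0,0,0,0,0,0,0,0,0,0,0,0,0,0,0,0,0,0,0,0,1,0,0,0,0,0,0,0,0,1,0,0,0,0,0,0,0,0,0,0]
Step 2: insert mz at [16, 32] -> counters=[0,0,0,0,0,0,0,0,0,0,0,0,0,0,0,0,1,0,0,0,1,0,0,0,0,0,0,0,0,1,0,0,1,0,0,0,0,0,0,0]
Step 3: insert z at [14, 31] -> counters=[0,0,0,0,0,0,0,0,0,0,0,0,0,0,1,0,1,0,0,0,1,0,0,0,0,0,0,0,0,1,0,1,1,0,0,0,0,0,0,0]
Step 4: insert dry at [11, 35] -> counters=[0,0,0,0,0,0,0,0,0,0,0,1,0,0,1,0,1,0,0,0,1,0,0,0,0,0,0,0,0,1,0,1,1,0,0,1,0,0,0,0]
Step 5: insert vio at [2, 27] -> counters=[0,0,1,0,0,0,0,0,0,0,0,1,0,0,1,0,1,0,0,0,1,0,0,0,0,0,0,1,0,1,0,1,1,0,0,1,0,0,0,0]
Step 6: insert rur at [18, 26] -> counters=[0,0,1,0,0,0,0,0,0,0,0,1,0,0,1,0,1,0,1,0,1,0,0,0,0,0,1,1,0,1,0,1,1,0,0,1,0,0,0,0]
Step 7: insert z at [14, 31] -> counters=[0,0,1,0,0,0,0,0,0,0,0,1,0,0,2,0,1,0,1,0,1,0,0,0,0,0,1,1,0,1,0,2,1,0,0,1,0,0,0,0]
Step 8: insert rur at [18, 26] -> counters=[0,0,1,0,0,0,0,0,0,0,0,1,0,0,2,0,1,0,2,0,1,0,0,0,0,0,2,1,0,1,0,2,1,0,0,1,0,0,0,0]
Step 9: insert rur at [18, 26] -> counters=[0,0,1,0,0,0,0,0,0,0,0,1,0,0,2,0,1,0,3,0,1,0,0,0,0,0,3,1,0,1,0,2,1,0,0,1,0,0,0,0]
Query dry: check counters[11]=1 counters[35]=1 -> maybe

Answer: maybe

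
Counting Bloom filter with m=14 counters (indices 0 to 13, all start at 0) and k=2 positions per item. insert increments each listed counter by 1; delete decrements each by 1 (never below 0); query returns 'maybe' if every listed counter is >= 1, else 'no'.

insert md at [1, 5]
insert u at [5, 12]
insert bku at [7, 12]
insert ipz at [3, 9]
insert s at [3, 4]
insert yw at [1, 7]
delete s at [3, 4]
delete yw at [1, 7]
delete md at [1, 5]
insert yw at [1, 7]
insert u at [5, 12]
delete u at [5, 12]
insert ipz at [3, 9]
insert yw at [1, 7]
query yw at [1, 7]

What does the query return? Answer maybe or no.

Answer: maybe

Derivation:
Step 1: insert md at [1, 5] -> counters=[0,1,0,0,0,1,0,0,0,0,0,0,0,0]
Step 2: insert u at [5, 12] -> counters=[0,1,0,0,0,2,0,0,0,0,0,0,1,0]
Step 3: insert bku at [7, 12] -> counters=[0,1,0,0,0,2,0,1,0,0,0,0,2,0]
Step 4: insert ipz at [3, 9] -> counters=[0,1,0,1,0,2,0,1,0,1,0,0,2,0]
Step 5: insert s at [3, 4] -> counters=[0,1,0,2,1,2,0,1,0,1,0,0,2,0]
Step 6: insert yw at [1, 7] -> counters=[0,2,0,2,1,2,0,2,0,1,0,0,2,0]
Step 7: delete s at [3, 4] -> counters=[0,2,0,1,0,2,0,2,0,1,0,0,2,0]
Step 8: delete yw at [1, 7] -> counters=[0,1,0,1,0,2,0,1,0,1,0,0,2,0]
Step 9: delete md at [1, 5] -> counters=[0,0,0,1,0,1,0,1,0,1,0,0,2,0]
Step 10: insert yw at [1, 7] -> counters=[0,1,0,1,0,1,0,2,0,1,0,0,2,0]
Step 11: insert u at [5, 12] -> counters=[0,1,0,1,0,2,0,2,0,1,0,0,3,0]
Step 12: delete u at [5, 12] -> counters=[0,1,0,1,0,1,0,2,0,1,0,0,2,0]
Step 13: insert ipz at [3, 9] -> counters=[0,1,0,2,0,1,0,2,0,2,0,0,2,0]
Step 14: insert yw at [1, 7] -> counters=[0,2,0,2,0,1,0,3,0,2,0,0,2,0]
Query yw: check counters[1]=2 counters[7]=3 -> maybe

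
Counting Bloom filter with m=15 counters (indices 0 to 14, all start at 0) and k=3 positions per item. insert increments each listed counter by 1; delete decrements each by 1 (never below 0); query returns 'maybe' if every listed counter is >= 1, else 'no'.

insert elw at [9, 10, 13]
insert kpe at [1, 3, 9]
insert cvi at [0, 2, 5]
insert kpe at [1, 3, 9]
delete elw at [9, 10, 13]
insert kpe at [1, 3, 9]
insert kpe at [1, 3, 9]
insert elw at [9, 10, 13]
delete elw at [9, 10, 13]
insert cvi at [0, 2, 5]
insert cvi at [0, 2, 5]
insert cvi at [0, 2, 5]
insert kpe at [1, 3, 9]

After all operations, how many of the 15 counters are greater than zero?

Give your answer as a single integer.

Answer: 6

Derivation:
Step 1: insert elw at [9, 10, 13] -> counters=[0,0,0,0,0,0,0,0,0,1,1,0,0,1,0]
Step 2: insert kpe at [1, 3, 9] -> counters=[0,1,0,1,0,0,0,0,0,2,1,0,0,1,0]
Step 3: insert cvi at [0, 2, 5] -> counters=[1,1,1,1,0,1,0,0,0,2,1,0,0,1,0]
Step 4: insert kpe at [1, 3, 9] -> counters=[1,2,1,2,0,1,0,0,0,3,1,0,0,1,0]
Step 5: delete elw at [9, 10, 13] -> counters=[1,2,1,2,0,1,0,0,0,2,0,0,0,0,0]
Step 6: insert kpe at [1, 3, 9] -> counters=[1,3,1,3,0,1,0,0,0,3,0,0,0,0,0]
Step 7: insert kpe at [1, 3, 9] -> counters=[1,4,1,4,0,1,0,0,0,4,0,0,0,0,0]
Step 8: insert elw at [9, 10, 13] -> counters=[1,4,1,4,0,1,0,0,0,5,1,0,0,1,0]
Step 9: delete elw at [9, 10, 13] -> counters=[1,4,1,4,0,1,0,0,0,4,0,0,0,0,0]
Step 10: insert cvi at [0, 2, 5] -> counters=[2,4,2,4,0,2,0,0,0,4,0,0,0,0,0]
Step 11: insert cvi at [0, 2, 5] -> counters=[3,4,3,4,0,3,0,0,0,4,0,0,0,0,0]
Step 12: insert cvi at [0, 2, 5] -> counters=[4,4,4,4,0,4,0,0,0,4,0,0,0,0,0]
Step 13: insert kpe at [1, 3, 9] -> counters=[4,5,4,5,0,4,0,0,0,5,0,0,0,0,0]
Final counters=[4,5,4,5,0,4,0,0,0,5,0,0,0,0,0] -> 6 nonzero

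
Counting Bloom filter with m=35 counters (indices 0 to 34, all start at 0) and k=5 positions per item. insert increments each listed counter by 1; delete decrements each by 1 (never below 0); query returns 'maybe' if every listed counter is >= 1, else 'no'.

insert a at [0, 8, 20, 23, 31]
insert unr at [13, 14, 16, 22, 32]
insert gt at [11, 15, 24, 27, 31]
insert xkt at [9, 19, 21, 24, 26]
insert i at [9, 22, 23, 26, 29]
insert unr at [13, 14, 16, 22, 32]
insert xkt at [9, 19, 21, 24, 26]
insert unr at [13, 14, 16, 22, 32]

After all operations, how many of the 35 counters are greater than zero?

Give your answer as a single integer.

Answer: 19

Derivation:
Step 1: insert a at [0, 8, 20, 23, 31] -> counters=[1,0,0,0,0,0,0,0,1,0,0,0,0,0,0,0,0,0,0,0,1,0,0,1,0,0,0,0,0,0,0,1,0,0,0]
Step 2: insert unr at [13, 14, 16, 22, 32] -> counters=[1,0,0,0,0,0,0,0,1,0,0,0,0,1,1,0,1,0,0,0,1,0,1,1,0,0,0,0,0,0,0,1,1,0,0]
Step 3: insert gt at [11, 15, 24, 27, 31] -> counters=[1,0,0,0,0,0,0,0,1,0,0,1,0,1,1,1,1,0,0,0,1,0,1,1,1,0,0,1,0,0,0,2,1,0,0]
Step 4: insert xkt at [9, 19, 21, 24, 26] -> counters=[1,0,0,0,0,0,0,0,1,1,0,1,0,1,1,1,1,0,0,1,1,1,1,1,2,0,1,1,0,0,0,2,1,0,0]
Step 5: insert i at [9, 22, 23, 26, 29] -> counters=[1,0,0,0,0,0,0,0,1,2,0,1,0,1,1,1,1,0,0,1,1,1,2,2,2,0,2,1,0,1,0,2,1,0,0]
Step 6: insert unr at [13, 14, 16, 22, 32] -> counters=[1,0,0,0,0,0,0,0,1,2,0,1,0,2,2,1,2,0,0,1,1,1,3,2,2,0,2,1,0,1,0,2,2,0,0]
Step 7: insert xkt at [9, 19, 21, 24, 26] -> counters=[1,0,0,0,0,0,0,0,1,3,0,1,0,2,2,1,2,0,0,2,1,2,3,2,3,0,3,1,0,1,0,2,2,0,0]
Step 8: insert unr at [13, 14, 16, 22, 32] -> counters=[1,0,0,0,0,0,0,0,1,3,0,1,0,3,3,1,3,0,0,2,1,2,4,2,3,0,3,1,0,1,0,2,3,0,0]
Final counters=[1,0,0,0,0,0,0,0,1,3,0,1,0,3,3,1,3,0,0,2,1,2,4,2,3,0,3,1,0,1,0,2,3,0,0] -> 19 nonzero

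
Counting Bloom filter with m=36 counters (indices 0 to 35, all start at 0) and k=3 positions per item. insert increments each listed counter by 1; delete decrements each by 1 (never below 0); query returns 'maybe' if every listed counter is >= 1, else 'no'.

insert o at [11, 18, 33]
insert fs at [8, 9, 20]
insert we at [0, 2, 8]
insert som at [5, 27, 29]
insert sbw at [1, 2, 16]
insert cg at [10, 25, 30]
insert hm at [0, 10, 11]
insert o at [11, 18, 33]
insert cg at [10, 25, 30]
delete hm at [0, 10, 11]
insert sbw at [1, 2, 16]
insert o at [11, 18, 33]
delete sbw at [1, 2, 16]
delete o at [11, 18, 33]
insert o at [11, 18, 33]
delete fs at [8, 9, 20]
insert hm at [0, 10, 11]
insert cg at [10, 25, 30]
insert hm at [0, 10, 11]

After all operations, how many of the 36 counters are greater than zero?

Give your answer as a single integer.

Step 1: insert o at [11, 18, 33] -> counters=[0,0,0,0,0,0,0,0,0,0,0,1,0,0,0,0,0,0,1,0,0,0,0,0,0,0,0,0,0,0,0,0,0,1,0,0]
Step 2: insert fs at [8, 9, 20] -> counters=[0,0,0,0,0,0,0,0,1,1,0,1,0,0,0,0,0,0,1,0,1,0,0,0,0,0,0,0,0,0,0,0,0,1,0,0]
Step 3: insert we at [0, 2, 8] -> counters=[1,0,1,0,0,0,0,0,2,1,0,1,0,0,0,0,0,0,1,0,1,0,0,0,0,0,0,0,0,0,0,0,0,1,0,0]
Step 4: insert som at [5, 27, 29] -> counters=[1,0,1,0,0,1,0,0,2,1,0,1,0,0,0,0,0,0,1,0,1,0,0,0,0,0,0,1,0,1,0,0,0,1,0,0]
Step 5: insert sbw at [1, 2, 16] -> counters=[1,1,2,0,0,1,0,0,2,1,0,1,0,0,0,0,1,0,1,0,1,0,0,0,0,0,0,1,0,1,0,0,0,1,0,0]
Step 6: insert cg at [10, 25, 30] -> counters=[1,1,2,0,0,1,0,0,2,1,1,1,0,0,0,0,1,0,1,0,1,0,0,0,0,1,0,1,0,1,1,0,0,1,0,0]
Step 7: insert hm at [0, 10, 11] -> counters=[2,1,2,0,0,1,0,0,2,1,2,2,0,0,0,0,1,0,1,0,1,0,0,0,0,1,0,1,0,1,1,0,0,1,0,0]
Step 8: insert o at [11, 18, 33] -> counters=[2,1,2,0,0,1,0,0,2,1,2,3,0,0,0,0,1,0,2,0,1,0,0,0,0,1,0,1,0,1,1,0,0,2,0,0]
Step 9: insert cg at [10, 25, 30] -> counters=[2,1,2,0,0,1,0,0,2,1,3,3,0,0,0,0,1,0,2,0,1,0,0,0,0,2,0,1,0,1,2,0,0,2,0,0]
Step 10: delete hm at [0, 10, 11] -> counters=[1,1,2,0,0,1,0,0,2,1,2,2,0,0,0,0,1,0,2,0,1,0,0,0,0,2,0,1,0,1,2,0,0,2,0,0]
Step 11: insert sbw at [1, 2, 16] -> counters=[1,2,3,0,0,1,0,0,2,1,2,2,0,0,0,0,2,0,2,0,1,0,0,0,0,2,0,1,0,1,2,0,0,2,0,0]
Step 12: insert o at [11, 18, 33] -> counters=[1,2,3,0,0,1,0,0,2,1,2,3,0,0,0,0,2,0,3,0,1,0,0,0,0,2,0,1,0,1,2,0,0,3,0,0]
Step 13: delete sbw at [1, 2, 16] -> counters=[1,1,2,0,0,1,0,0,2,1,2,3,0,0,0,0,1,0,3,0,1,0,0,0,0,2,0,1,0,1,2,0,0,3,0,0]
Step 14: delete o at [11, 18, 33] -> counters=[1,1,2,0,0,1,0,0,2,1,2,2,0,0,0,0,1,0,2,0,1,0,0,0,0,2,0,1,0,1,2,0,0,2,0,0]
Step 15: insert o at [11, 18, 33] -> counters=[1,1,2,0,0,1,0,0,2,1,2,3,0,0,0,0,1,0,3,0,1,0,0,0,0,2,0,1,0,1,2,0,0,3,0,0]
Step 16: delete fs at [8, 9, 20] -> counters=[1,1,2,0,0,1,0,0,1,0,2,3,0,0,0,0,1,0,3,0,0,0,0,0,0,2,0,1,0,1,2,0,0,3,0,0]
Step 17: insert hm at [0, 10, 11] -> counters=[2,1,2,0,0,1,0,0,1,0,3,4,0,0,0,0,1,0,3,0,0,0,0,0,0,2,0,1,0,1,2,0,0,3,0,0]
Step 18: insert cg at [10, 25, 30] -> counters=[2,1,2,0,0,1,0,0,1,0,4,4,0,0,0,0,1,0,3,0,0,0,0,0,0,3,0,1,0,1,3,0,0,3,0,0]
Step 19: insert hm at [0, 10, 11] -> counters=[3,1,2,0,0,1,0,0,1,0,5,5,0,0,0,0,1,0,3,0,0,0,0,0,0,3,0,1,0,1,3,0,0,3,0,0]
Final counters=[3,1,2,0,0,1,0,0,1,0,5,5,0,0,0,0,1,0,3,0,0,0,0,0,0,3,0,1,0,1,3,0,0,3,0,0] -> 14 nonzero

Answer: 14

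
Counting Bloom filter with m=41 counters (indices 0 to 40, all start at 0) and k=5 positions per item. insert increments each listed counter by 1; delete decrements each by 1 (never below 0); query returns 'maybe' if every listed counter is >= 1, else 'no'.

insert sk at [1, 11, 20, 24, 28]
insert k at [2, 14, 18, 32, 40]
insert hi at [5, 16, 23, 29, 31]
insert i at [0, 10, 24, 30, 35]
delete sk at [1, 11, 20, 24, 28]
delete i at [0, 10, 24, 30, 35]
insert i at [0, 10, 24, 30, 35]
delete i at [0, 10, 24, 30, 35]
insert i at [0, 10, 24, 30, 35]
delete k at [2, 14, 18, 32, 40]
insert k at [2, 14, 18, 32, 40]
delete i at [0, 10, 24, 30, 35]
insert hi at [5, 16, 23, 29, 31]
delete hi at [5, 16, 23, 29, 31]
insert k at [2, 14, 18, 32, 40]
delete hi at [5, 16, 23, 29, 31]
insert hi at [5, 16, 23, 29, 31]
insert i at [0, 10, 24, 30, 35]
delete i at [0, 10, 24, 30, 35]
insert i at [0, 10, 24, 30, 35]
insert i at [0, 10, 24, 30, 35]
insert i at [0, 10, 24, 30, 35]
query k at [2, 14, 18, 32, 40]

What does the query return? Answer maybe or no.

Answer: maybe

Derivation:
Step 1: insert sk at [1, 11, 20, 24, 28] -> counters=[0,1,0,0,0,0,0,0,0,0,0,1,0,0,0,0,0,0,0,0,1,0,0,0,1,0,0,0,1,0,0,0,0,0,0,0,0,0,0,0,0]
Step 2: insert k at [2, 14, 18, 32, 40] -> counters=[0,1,1,0,0,0,0,0,0,0,0,1,0,0,1,0,0,0,1,0,1,0,0,0,1,0,0,0,1,0,0,0,1,0,0,0,0,0,0,0,1]
Step 3: insert hi at [5, 16, 23, 29, 31] -> counters=[0,1,1,0,0,1,0,0,0,0,0,1,0,0,1,0,1,0,1,0,1,0,0,1,1,0,0,0,1,1,0,1,1,0,0,0,0,0,0,0,1]
Step 4: insert i at [0, 10, 24, 30, 35] -> counters=[1,1,1,0,0,1,0,0,0,0,1,1,0,0,1,0,1,0,1,0,1,0,0,1,2,0,0,0,1,1,1,1,1,0,0,1,0,0,0,0,1]
Step 5: delete sk at [1, 11, 20, 24, 28] -> counters=[1,0,1,0,0,1,0,0,0,0,1,0,0,0,1,0,1,0,1,0,0,0,0,1,1,0,0,0,0,1,1,1,1,0,0,1,0,0,0,0,1]
Step 6: delete i at [0, 10, 24, 30, 35] -> counters=[0,0,1,0,0,1,0,0,0,0,0,0,0,0,1,0,1,0,1,0,0,0,0,1,0,0,0,0,0,1,0,1,1,0,0,0,0,0,0,0,1]
Step 7: insert i at [0, 10, 24, 30, 35] -> counters=[1,0,1,0,0,1,0,0,0,0,1,0,0,0,1,0,1,0,1,0,0,0,0,1,1,0,0,0,0,1,1,1,1,0,0,1,0,0,0,0,1]
Step 8: delete i at [0, 10, 24, 30, 35] -> counters=[0,0,1,0,0,1,0,0,0,0,0,0,0,0,1,0,1,0,1,0,0,0,0,1,0,0,0,0,0,1,0,1,1,0,0,0,0,0,0,0,1]
Step 9: insert i at [0, 10, 24, 30, 35] -> counters=[1,0,1,0,0,1,0,0,0,0,1,0,0,0,1,0,1,0,1,0,0,0,0,1,1,0,0,0,0,1,1,1,1,0,0,1,0,0,0,0,1]
Step 10: delete k at [2, 14, 18, 32, 40] -> counters=[1,0,0,0,0,1,0,0,0,0,1,0,0,0,0,0,1,0,0,0,0,0,0,1,1,0,0,0,0,1,1,1,0,0,0,1,0,0,0,0,0]
Step 11: insert k at [2, 14, 18, 32, 40] -> counters=[1,0,1,0,0,1,0,0,0,0,1,0,0,0,1,0,1,0,1,0,0,0,0,1,1,0,0,0,0,1,1,1,1,0,0,1,0,0,0,0,1]
Step 12: delete i at [0, 10, 24, 30, 35] -> counters=[0,0,1,0,0,1,0,0,0,0,0,0,0,0,1,0,1,0,1,0,0,0,0,1,0,0,0,0,0,1,0,1,1,0,0,0,0,0,0,0,1]
Step 13: insert hi at [5, 16, 23, 29, 31] -> counters=[0,0,1,0,0,2,0,0,0,0,0,0,0,0,1,0,2,0,1,0,0,0,0,2,0,0,0,0,0,2,0,2,1,0,0,0,0,0,0,0,1]
Step 14: delete hi at [5, 16, 23, 29, 31] -> counters=[0,0,1,0,0,1,0,0,0,0,0,0,0,0,1,0,1,0,1,0,0,0,0,1,0,0,0,0,0,1,0,1,1,0,0,0,0,0,0,0,1]
Step 15: insert k at [2, 14, 18, 32, 40] -> counters=[0,0,2,0,0,1,0,0,0,0,0,0,0,0,2,0,1,0,2,0,0,0,0,1,0,0,0,0,0,1,0,1,2,0,0,0,0,0,0,0,2]
Step 16: delete hi at [5, 16, 23, 29, 31] -> counters=[0,0,2,0,0,0,0,0,0,0,0,0,0,0,2,0,0,0,2,0,0,0,0,0,0,0,0,0,0,0,0,0,2,0,0,0,0,0,0,0,2]
Step 17: insert hi at [5, 16, 23, 29, 31] -> counters=[0,0,2,0,0,1,0,0,0,0,0,0,0,0,2,0,1,0,2,0,0,0,0,1,0,0,0,0,0,1,0,1,2,0,0,0,0,0,0,0,2]
Step 18: insert i at [0, 10, 24, 30, 35] -> counters=[1,0,2,0,0,1,0,0,0,0,1,0,0,0,2,0,1,0,2,0,0,0,0,1,1,0,0,0,0,1,1,1,2,0,0,1,0,0,0,0,2]
Step 19: delete i at [0, 10, 24, 30, 35] -> counters=[0,0,2,0,0,1,0,0,0,0,0,0,0,0,2,0,1,0,2,0,0,0,0,1,0,0,0,0,0,1,0,1,2,0,0,0,0,0,0,0,2]
Step 20: insert i at [0, 10, 24, 30, 35] -> counters=[1,0,2,0,0,1,0,0,0,0,1,0,0,0,2,0,1,0,2,0,0,0,0,1,1,0,0,0,0,1,1,1,2,0,0,1,0,0,0,0,2]
Step 21: insert i at [0, 10, 24, 30, 35] -> counters=[2,0,2,0,0,1,0,0,0,0,2,0,0,0,2,0,1,0,2,0,0,0,0,1,2,0,0,0,0,1,2,1,2,0,0,2,0,0,0,0,2]
Step 22: insert i at [0, 10, 24, 30, 35] -> counters=[3,0,2,0,0,1,0,0,0,0,3,0,0,0,2,0,1,0,2,0,0,0,0,1,3,0,0,0,0,1,3,1,2,0,0,3,0,0,0,0,2]
Query k: check counters[2]=2 counters[14]=2 counters[18]=2 counters[32]=2 counters[40]=2 -> maybe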